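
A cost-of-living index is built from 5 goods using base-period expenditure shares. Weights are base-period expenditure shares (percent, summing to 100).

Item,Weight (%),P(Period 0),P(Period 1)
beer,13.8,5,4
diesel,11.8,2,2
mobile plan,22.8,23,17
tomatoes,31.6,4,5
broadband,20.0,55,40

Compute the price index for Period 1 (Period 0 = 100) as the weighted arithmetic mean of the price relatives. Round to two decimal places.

93.74

beer: 13.8 × (4/5) = 13.8 × 0.800000 = 11.0400
diesel: 11.8 × (2/2) = 11.8 × 1.000000 = 11.8000
mobile plan: 22.8 × (17/23) = 22.8 × 0.739130 = 16.8522
tomatoes: 31.6 × (5/4) = 31.6 × 1.250000 = 39.5000
broadband: 20.0 × (40/55) = 20.0 × 0.727273 = 14.5455
Index = Σ wᵢ·(p₁ᵢ/p₀ᵢ) = 11.0400 + 11.8000 + 16.8522 + 39.5000 + 14.5455 = 93.7376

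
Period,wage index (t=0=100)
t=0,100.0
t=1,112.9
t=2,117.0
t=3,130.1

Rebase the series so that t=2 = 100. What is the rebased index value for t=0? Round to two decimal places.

85.47

Rebased(t=0) = 100.0 / 117.0 × 100 = 85.4701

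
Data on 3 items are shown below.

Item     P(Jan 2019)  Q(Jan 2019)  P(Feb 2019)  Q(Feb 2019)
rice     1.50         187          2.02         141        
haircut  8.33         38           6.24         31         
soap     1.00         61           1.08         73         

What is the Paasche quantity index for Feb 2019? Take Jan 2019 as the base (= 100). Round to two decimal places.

81.84

Paasche quantity index uses current-period prices as weights.
ΣP(Feb 2019)·Q(Feb 2019) = 2.02×141 + 6.24×31 + 1.08×73 = 284.82 + 193.44 + 78.84 = 557.1
ΣP(Feb 2019)·Q(Jan 2019) = 2.02×187 + 6.24×38 + 1.08×61 = 377.74 + 237.12 + 65.88 = 680.74
Index = 557.1 / 680.74 × 100 = 81.8374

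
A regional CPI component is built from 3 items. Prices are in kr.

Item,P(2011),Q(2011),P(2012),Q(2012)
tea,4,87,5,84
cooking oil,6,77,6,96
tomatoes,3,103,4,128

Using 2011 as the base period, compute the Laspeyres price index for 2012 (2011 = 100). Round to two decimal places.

116.98

Laspeyres price index uses base-period quantities as weights.
ΣP(2012)·Q(2011) = 5×87 + 6×77 + 4×103 = 435 + 462 + 412 = 1309
ΣP(2011)·Q(2011) = 4×87 + 6×77 + 3×103 = 348 + 462 + 309 = 1119
Index = 1309 / 1119 × 100 = 116.9794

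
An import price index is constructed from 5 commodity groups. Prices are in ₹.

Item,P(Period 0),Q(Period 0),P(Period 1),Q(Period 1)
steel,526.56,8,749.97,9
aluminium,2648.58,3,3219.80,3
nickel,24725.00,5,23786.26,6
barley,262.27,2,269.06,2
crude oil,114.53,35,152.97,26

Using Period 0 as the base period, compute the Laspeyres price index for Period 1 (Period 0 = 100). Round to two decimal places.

Laspeyres price index uses base-period quantities as weights.
ΣP(Period 1)·Q(Period 0) = 749.97×8 + 3219.80×3 + 23786.26×5 + 269.06×2 + 152.97×35 = 5999.76 + 9659.4 + 118931.3 + 538.12 + 5353.95 = 140482.53
ΣP(Period 0)·Q(Period 0) = 526.56×8 + 2648.58×3 + 24725.00×5 + 262.27×2 + 114.53×35 = 4212.48 + 7945.74 + 123625 + 524.54 + 4008.55 = 140316.31
Index = 140482.53 / 140316.31 × 100 = 100.1185

100.12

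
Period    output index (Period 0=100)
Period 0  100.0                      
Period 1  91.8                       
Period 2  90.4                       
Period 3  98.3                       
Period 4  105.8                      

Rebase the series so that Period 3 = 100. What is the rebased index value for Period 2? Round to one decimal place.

92.0

Rebased(Period 2) = 90.4 / 98.3 × 100 = 91.9634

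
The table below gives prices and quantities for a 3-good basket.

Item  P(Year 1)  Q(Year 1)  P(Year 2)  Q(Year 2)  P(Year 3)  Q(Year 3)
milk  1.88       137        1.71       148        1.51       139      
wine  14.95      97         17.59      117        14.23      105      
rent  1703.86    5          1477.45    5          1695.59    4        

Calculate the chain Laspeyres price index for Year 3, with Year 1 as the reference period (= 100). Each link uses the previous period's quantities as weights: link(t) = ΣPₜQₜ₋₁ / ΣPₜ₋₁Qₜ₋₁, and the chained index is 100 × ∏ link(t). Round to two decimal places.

97.49

Link Year 1→Year 2:
ΣP(Year 2)Q(Year 1) = 1.71×137 + 17.59×97 + 1477.45×5 = 234.27 + 1706.23 + 7387.25 = 9327.75
ΣP(Year 1)Q(Year 1) = 1.88×137 + 14.95×97 + 1703.86×5 = 257.56 + 1450.15 + 8519.3 = 10227.01
link = 9327.75/10227.01 = 0.912070
Link Year 2→Year 3:
ΣP(Year 3)Q(Year 2) = 1.51×148 + 14.23×117 + 1695.59×5 = 223.48 + 1664.91 + 8477.95 = 10366.34
ΣP(Year 2)Q(Year 2) = 1.71×148 + 17.59×117 + 1477.45×5 = 253.08 + 2058.03 + 7387.25 = 9698.36
link = 10366.34/9698.36 = 1.068876
Chained index = 100 × 0.912070 × 1.068876 = 97.4889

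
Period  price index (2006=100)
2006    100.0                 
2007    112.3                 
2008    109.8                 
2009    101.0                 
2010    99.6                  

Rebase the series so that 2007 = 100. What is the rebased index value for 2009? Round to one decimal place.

89.9

Rebased(2009) = 101.0 / 112.3 × 100 = 89.9377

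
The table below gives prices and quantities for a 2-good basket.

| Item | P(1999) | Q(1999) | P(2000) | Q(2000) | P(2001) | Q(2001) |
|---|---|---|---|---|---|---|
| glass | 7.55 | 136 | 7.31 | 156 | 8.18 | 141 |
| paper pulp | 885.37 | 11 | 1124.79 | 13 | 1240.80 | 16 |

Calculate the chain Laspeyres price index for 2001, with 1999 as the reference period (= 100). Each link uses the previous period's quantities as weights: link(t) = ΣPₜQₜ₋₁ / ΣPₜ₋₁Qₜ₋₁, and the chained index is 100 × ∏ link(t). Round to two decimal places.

Link 1999→2000:
ΣP(2000)Q(1999) = 7.31×136 + 1124.79×11 = 994.16 + 12372.69 = 13366.85
ΣP(1999)Q(1999) = 7.55×136 + 885.37×11 = 1026.8 + 9739.07 = 10765.87
link = 13366.85/10765.87 = 1.241595
Link 2000→2001:
ΣP(2001)Q(2000) = 8.18×156 + 1240.80×13 = 1276.08 + 16130.4 = 17406.48
ΣP(2000)Q(2000) = 7.31×156 + 1124.79×13 = 1140.36 + 14622.27 = 15762.63
link = 17406.48/15762.63 = 1.104288
Chained index = 100 × 1.241595 × 1.104288 = 137.1078

137.11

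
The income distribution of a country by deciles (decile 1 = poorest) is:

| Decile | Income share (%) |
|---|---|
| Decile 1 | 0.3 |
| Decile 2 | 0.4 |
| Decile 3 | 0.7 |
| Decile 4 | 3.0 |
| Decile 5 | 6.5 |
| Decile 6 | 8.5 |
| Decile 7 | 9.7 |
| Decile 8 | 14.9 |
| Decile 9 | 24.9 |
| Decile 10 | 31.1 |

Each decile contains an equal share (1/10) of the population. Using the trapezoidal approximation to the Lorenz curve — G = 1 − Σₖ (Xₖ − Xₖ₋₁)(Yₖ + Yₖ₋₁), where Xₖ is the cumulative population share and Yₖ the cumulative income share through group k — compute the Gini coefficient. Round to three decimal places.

0.542

Cumulative income shares Yₖ: 0.0030, 0.0070, 0.0140, 0.0440, 0.1090, 0.1940, 0.2910, 0.4400, 0.6890, 1.0000
Σ (Xₖ−Xₖ₋₁)(Yₖ+Yₖ₋₁) = (1/10)(0.0030+0.0000) + (1/10)(0.0070+0.0030) + (1/10)(0.0140+0.0070) + (1/10)(0.0440+0.0140) + (1/10)(0.1090+0.0440) + (1/10)(0.1940+0.1090) + (1/10)(0.2910+0.1940) + (1/10)(0.4400+0.2910) + (1/10)(0.6890+0.4400) + (1/10)(1.0000+0.6890)
  = 0.0003 + 0.0010 + 0.0021 + 0.0058 + 0.0153 + 0.0303 + 0.0485 + 0.0731 + 0.1129 + 0.1689 = 0.4582
G = 1 − 0.4582 = 0.5418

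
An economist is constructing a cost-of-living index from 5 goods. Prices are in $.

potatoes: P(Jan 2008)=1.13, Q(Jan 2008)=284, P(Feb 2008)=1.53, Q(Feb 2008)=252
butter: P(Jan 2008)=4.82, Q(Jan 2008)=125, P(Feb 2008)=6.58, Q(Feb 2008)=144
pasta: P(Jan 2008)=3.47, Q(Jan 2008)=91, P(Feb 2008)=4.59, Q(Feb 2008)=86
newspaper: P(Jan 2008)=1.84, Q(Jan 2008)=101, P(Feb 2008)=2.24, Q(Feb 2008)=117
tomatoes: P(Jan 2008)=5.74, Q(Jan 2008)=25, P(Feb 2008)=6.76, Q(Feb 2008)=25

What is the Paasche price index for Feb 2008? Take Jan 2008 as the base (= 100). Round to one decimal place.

Paasche price index uses current-period quantities as weights.
ΣP(Feb 2008)·Q(Feb 2008) = 1.53×252 + 6.58×144 + 4.59×86 + 2.24×117 + 6.76×25 = 385.56 + 947.52 + 394.74 + 262.08 + 169 = 2158.9
ΣP(Jan 2008)·Q(Feb 2008) = 1.13×252 + 4.82×144 + 3.47×86 + 1.84×117 + 5.74×25 = 284.76 + 694.08 + 298.42 + 215.28 + 143.5 = 1636.04
Index = 2158.9 / 1636.04 × 100 = 131.9589

132.0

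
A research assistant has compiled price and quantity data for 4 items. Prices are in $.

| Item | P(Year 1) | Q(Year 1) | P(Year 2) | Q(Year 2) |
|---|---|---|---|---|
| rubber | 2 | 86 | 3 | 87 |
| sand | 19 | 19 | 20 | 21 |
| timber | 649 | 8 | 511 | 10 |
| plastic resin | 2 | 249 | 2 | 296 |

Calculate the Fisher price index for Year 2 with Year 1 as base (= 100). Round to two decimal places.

Laspeyres component (base-period weights):
ΣP(Year 2)Q(Year 1) = 3×86 + 20×19 + 511×8 + 2×249 = 258 + 380 + 4088 + 498 = 5224
ΣP(Year 1)Q(Year 1) = 2×86 + 19×19 + 649×8 + 2×249 = 172 + 361 + 5192 + 498 = 6223
L = 5224 / 6223 × 100 = 83.9466
Paasche component (current-period weights):
ΣP(Year 2)Q(Year 2) = 3×87 + 20×21 + 511×10 + 2×296 = 261 + 420 + 5110 + 592 = 6383
ΣP(Year 1)Q(Year 2) = 2×87 + 19×21 + 649×10 + 2×296 = 174 + 399 + 6490 + 592 = 7655
P = 6383 / 7655 × 100 = 83.3834
Fisher = √(L × P) = √(83.9466 × 83.3834) = 83.6646

83.66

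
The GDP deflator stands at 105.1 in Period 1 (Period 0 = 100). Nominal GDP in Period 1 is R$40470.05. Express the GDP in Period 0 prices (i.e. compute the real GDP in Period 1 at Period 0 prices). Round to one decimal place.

Real = Nominal ÷ (Index/100) = 40470.05 ÷ (105.1/100)
     = 40470.05 ÷ 1.051 = 38506.2322

38506.2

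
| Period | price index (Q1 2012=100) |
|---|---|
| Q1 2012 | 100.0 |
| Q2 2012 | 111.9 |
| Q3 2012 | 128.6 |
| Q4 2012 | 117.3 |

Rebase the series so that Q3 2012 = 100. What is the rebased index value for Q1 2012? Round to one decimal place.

Rebased(Q1 2012) = 100.0 / 128.6 × 100 = 77.7605

77.8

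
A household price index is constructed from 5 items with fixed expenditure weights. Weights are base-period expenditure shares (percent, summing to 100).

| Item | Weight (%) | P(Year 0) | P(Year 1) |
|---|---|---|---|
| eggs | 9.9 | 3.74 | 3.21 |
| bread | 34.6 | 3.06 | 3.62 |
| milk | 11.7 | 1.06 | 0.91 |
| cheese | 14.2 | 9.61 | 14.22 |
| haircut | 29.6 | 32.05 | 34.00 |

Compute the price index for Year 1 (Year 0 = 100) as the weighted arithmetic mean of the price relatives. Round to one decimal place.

111.9

eggs: 9.9 × (3.21/3.74) = 9.9 × 0.858289 = 8.4971
bread: 34.6 × (3.62/3.06) = 34.6 × 1.183007 = 40.9320
milk: 11.7 × (0.91/1.06) = 11.7 × 0.858491 = 10.0443
cheese: 14.2 × (14.22/9.61) = 14.2 × 1.479709 = 21.0119
haircut: 29.6 × (34.00/32.05) = 29.6 × 1.060842 = 31.4009
Index = Σ wᵢ·(p₁ᵢ/p₀ᵢ) = 8.4971 + 40.9320 + 10.0443 + 21.0119 + 31.4009 = 111.8862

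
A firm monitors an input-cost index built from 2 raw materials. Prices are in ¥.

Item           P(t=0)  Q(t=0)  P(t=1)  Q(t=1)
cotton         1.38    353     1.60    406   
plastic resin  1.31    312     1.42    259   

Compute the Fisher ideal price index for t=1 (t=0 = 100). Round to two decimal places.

Laspeyres component (base-period weights):
ΣP(t=1)Q(t=0) = 1.60×353 + 1.42×312 = 564.8 + 443.04 = 1007.84
ΣP(t=0)Q(t=0) = 1.38×353 + 1.31×312 = 487.14 + 408.72 = 895.86
L = 1007.84 / 895.86 × 100 = 112.4997
Paasche component (current-period weights):
ΣP(t=1)Q(t=1) = 1.60×406 + 1.42×259 = 649.6 + 367.78 = 1017.38
ΣP(t=0)Q(t=1) = 1.38×406 + 1.31×259 = 560.28 + 339.29 = 899.57
P = 1017.38 / 899.57 × 100 = 113.0963
Fisher = √(L × P) = √(112.4997 × 113.0963) = 112.7976

112.80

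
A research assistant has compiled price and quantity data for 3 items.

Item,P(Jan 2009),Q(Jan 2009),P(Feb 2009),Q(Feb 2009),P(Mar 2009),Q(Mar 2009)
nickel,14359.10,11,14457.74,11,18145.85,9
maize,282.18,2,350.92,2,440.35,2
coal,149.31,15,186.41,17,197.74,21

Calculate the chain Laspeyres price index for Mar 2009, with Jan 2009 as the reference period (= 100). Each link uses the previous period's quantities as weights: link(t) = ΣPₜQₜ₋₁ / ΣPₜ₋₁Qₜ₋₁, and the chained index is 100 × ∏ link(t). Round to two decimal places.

126.52

Link Jan 2009→Feb 2009:
ΣP(Feb 2009)Q(Jan 2009) = 14457.74×11 + 350.92×2 + 186.41×15 = 159035.14 + 701.84 + 2796.15 = 162533.13
ΣP(Jan 2009)Q(Jan 2009) = 14359.10×11 + 282.18×2 + 149.31×15 = 157950.1 + 564.36 + 2239.65 = 160754.11
link = 162533.13/160754.11 = 1.011067
Link Feb 2009→Mar 2009:
ΣP(Mar 2009)Q(Feb 2009) = 18145.85×11 + 440.35×2 + 197.74×17 = 199604.35 + 880.7 + 3361.58 = 203846.63
ΣP(Feb 2009)Q(Feb 2009) = 14457.74×11 + 350.92×2 + 186.41×17 = 159035.14 + 701.84 + 3168.97 = 162905.95
link = 203846.63/162905.95 = 1.251315
Chained index = 100 × 1.011067 × 1.251315 = 126.5163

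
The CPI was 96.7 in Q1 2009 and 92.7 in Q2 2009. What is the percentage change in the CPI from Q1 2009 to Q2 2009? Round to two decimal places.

-4.14%

Change = (92.7 − 96.7) / 96.7 × 100
       = -4.0 / 96.7 × 100 = -4.1365%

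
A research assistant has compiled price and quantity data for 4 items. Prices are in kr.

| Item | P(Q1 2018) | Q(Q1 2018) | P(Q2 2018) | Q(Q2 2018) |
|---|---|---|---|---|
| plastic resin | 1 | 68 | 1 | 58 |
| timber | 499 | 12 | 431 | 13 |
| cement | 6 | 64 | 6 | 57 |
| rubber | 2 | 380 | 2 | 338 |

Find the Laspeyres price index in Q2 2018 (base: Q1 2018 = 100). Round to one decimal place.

88.7

Laspeyres price index uses base-period quantities as weights.
ΣP(Q2 2018)·Q(Q1 2018) = 1×68 + 431×12 + 6×64 + 2×380 = 68 + 5172 + 384 + 760 = 6384
ΣP(Q1 2018)·Q(Q1 2018) = 1×68 + 499×12 + 6×64 + 2×380 = 68 + 5988 + 384 + 760 = 7200
Index = 6384 / 7200 × 100 = 88.6667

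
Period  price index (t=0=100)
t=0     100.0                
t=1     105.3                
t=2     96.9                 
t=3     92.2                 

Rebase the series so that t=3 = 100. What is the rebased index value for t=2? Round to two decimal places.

Rebased(t=2) = 96.9 / 92.2 × 100 = 105.0976

105.10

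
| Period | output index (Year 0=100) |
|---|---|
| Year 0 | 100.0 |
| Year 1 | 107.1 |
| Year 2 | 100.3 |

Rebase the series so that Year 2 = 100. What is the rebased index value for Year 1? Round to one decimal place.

106.8

Rebased(Year 1) = 107.1 / 100.3 × 100 = 106.7797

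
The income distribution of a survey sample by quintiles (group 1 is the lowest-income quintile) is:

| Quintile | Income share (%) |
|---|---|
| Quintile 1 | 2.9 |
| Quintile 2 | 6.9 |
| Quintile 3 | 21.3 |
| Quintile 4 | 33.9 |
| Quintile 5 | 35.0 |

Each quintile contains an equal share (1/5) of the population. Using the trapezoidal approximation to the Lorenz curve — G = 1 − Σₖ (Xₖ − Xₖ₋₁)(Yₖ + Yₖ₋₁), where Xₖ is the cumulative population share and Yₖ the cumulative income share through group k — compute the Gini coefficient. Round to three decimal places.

Cumulative income shares Yₖ: 0.0290, 0.0980, 0.3110, 0.6500, 1.0000
Σ (Xₖ−Xₖ₋₁)(Yₖ+Yₖ₋₁) = (1/5)(0.0290+0.0000) + (1/5)(0.0980+0.0290) + (1/5)(0.3110+0.0980) + (1/5)(0.6500+0.3110) + (1/5)(1.0000+0.6500)
  = 0.0058 + 0.0254 + 0.0818 + 0.1922 + 0.3300 = 0.6352
G = 1 − 0.6352 = 0.3648

0.365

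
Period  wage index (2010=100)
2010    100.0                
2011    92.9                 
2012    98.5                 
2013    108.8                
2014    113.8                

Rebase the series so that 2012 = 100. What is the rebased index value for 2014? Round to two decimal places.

Rebased(2014) = 113.8 / 98.5 × 100 = 115.5330

115.53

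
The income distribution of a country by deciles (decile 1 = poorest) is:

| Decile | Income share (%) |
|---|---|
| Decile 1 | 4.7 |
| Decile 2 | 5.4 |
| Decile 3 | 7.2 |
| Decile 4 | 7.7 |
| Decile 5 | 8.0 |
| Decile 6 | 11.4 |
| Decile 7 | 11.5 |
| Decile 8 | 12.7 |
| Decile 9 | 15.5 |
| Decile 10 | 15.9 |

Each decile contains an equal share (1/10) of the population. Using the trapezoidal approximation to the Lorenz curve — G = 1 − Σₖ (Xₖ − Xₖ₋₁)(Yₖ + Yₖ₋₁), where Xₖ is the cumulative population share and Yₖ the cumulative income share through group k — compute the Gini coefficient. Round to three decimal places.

0.214

Cumulative income shares Yₖ: 0.0470, 0.1010, 0.1730, 0.2500, 0.3300, 0.4440, 0.5590, 0.6860, 0.8410, 1.0000
Σ (Xₖ−Xₖ₋₁)(Yₖ+Yₖ₋₁) = (1/10)(0.0470+0.0000) + (1/10)(0.1010+0.0470) + (1/10)(0.1730+0.1010) + (1/10)(0.2500+0.1730) + (1/10)(0.3300+0.2500) + (1/10)(0.4440+0.3300) + (1/10)(0.5590+0.4440) + (1/10)(0.6860+0.5590) + (1/10)(0.8410+0.6860) + (1/10)(1.0000+0.8410)
  = 0.0047 + 0.0148 + 0.0274 + 0.0423 + 0.0580 + 0.0774 + 0.1003 + 0.1245 + 0.1527 + 0.1841 = 0.7862
G = 1 − 0.7862 = 0.2138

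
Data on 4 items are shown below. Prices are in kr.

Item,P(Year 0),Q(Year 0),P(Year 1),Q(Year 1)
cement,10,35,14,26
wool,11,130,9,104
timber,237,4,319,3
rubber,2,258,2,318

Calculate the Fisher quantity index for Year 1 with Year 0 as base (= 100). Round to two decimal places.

Laspeyres component (base-period weights):
ΣP(Year 0)Q(Year 1) = 10×26 + 11×104 + 237×3 + 2×318 = 260 + 1144 + 711 + 636 = 2751
ΣP(Year 0)Q(Year 0) = 10×35 + 11×130 + 237×4 + 2×258 = 350 + 1430 + 948 + 516 = 3244
L = 2751 / 3244 × 100 = 84.8027
Paasche component (current-period weights):
ΣP(Year 1)Q(Year 1) = 14×26 + 9×104 + 319×3 + 2×318 = 364 + 936 + 957 + 636 = 2893
ΣP(Year 1)Q(Year 0) = 14×35 + 9×130 + 319×4 + 2×258 = 490 + 1170 + 1276 + 516 = 3452
P = 2893 / 3452 × 100 = 83.8065
Fisher = √(L × P) = √(84.8027 × 83.8065) = 84.3031

84.30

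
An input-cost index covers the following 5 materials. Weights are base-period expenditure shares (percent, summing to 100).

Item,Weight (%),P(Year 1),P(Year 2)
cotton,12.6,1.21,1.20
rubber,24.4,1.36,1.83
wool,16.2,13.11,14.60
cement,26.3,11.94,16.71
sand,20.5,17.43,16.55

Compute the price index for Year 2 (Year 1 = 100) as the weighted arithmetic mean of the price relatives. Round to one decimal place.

119.6

cotton: 12.6 × (1.20/1.21) = 12.6 × 0.991736 = 12.4959
rubber: 24.4 × (1.83/1.36) = 24.4 × 1.345588 = 32.8324
wool: 16.2 × (14.60/13.11) = 16.2 × 1.113654 = 18.0412
cement: 26.3 × (16.71/11.94) = 26.3 × 1.399497 = 36.8068
sand: 20.5 × (16.55/17.43) = 20.5 × 0.949512 = 19.4650
Index = Σ wᵢ·(p₁ᵢ/p₀ᵢ) = 12.4959 + 32.8324 + 18.0412 + 36.8068 + 19.4650 = 119.6412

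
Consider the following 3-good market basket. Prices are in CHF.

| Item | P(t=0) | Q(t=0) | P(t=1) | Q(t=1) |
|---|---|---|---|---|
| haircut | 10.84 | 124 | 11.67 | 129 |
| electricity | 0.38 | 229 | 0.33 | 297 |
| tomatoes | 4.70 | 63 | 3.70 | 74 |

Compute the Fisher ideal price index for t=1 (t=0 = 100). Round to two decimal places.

Laspeyres component (base-period weights):
ΣP(t=1)Q(t=0) = 11.67×124 + 0.33×229 + 3.70×63 = 1447.08 + 75.57 + 233.1 = 1755.75
ΣP(t=0)Q(t=0) = 10.84×124 + 0.38×229 + 4.70×63 = 1344.16 + 87.02 + 296.1 = 1727.28
L = 1755.75 / 1727.28 × 100 = 101.6483
Paasche component (current-period weights):
ΣP(t=1)Q(t=1) = 11.67×129 + 0.33×297 + 3.70×74 = 1505.43 + 98.01 + 273.8 = 1877.24
ΣP(t=0)Q(t=1) = 10.84×129 + 0.38×297 + 4.70×74 = 1398.36 + 112.86 + 347.8 = 1859.02
P = 1877.24 / 1859.02 × 100 = 100.9801
Fisher = √(L × P) = √(101.6483 × 100.9801) = 101.3136

101.31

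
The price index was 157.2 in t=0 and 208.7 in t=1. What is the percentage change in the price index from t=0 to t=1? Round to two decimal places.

32.76%

Change = (208.7 − 157.2) / 157.2 × 100
       = 51.5 / 157.2 × 100 = 32.7608%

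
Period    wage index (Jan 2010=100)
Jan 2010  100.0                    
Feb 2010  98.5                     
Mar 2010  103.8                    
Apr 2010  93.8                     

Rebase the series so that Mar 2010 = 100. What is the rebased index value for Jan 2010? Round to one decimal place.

Rebased(Jan 2010) = 100.0 / 103.8 × 100 = 96.3391

96.3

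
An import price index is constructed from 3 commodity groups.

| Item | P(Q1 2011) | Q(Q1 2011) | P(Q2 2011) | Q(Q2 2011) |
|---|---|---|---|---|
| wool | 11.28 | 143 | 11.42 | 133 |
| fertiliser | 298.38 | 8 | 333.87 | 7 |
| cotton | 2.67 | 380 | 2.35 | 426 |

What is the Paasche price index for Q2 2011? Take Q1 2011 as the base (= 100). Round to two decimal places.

Paasche price index uses current-period quantities as weights.
ΣP(Q2 2011)·Q(Q2 2011) = 11.42×133 + 333.87×7 + 2.35×426 = 1518.86 + 2337.09 + 1001.1 = 4857.05
ΣP(Q1 2011)·Q(Q2 2011) = 11.28×133 + 298.38×7 + 2.67×426 = 1500.24 + 2088.66 + 1137.42 = 4726.32
Index = 4857.05 / 4726.32 × 100 = 102.7660

102.77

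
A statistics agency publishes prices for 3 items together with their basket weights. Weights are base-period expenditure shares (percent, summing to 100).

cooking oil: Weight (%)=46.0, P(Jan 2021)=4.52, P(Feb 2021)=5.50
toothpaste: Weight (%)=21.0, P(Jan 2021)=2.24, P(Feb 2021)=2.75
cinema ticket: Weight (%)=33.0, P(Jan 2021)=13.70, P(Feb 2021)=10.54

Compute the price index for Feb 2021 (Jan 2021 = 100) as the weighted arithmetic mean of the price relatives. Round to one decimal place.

cooking oil: 46.0 × (5.50/4.52) = 46.0 × 1.216814 = 55.9735
toothpaste: 21.0 × (2.75/2.24) = 21.0 × 1.227679 = 25.7812
cinema ticket: 33.0 × (10.54/13.70) = 33.0 × 0.769343 = 25.3883
Index = Σ wᵢ·(p₁ᵢ/p₀ᵢ) = 55.9735 + 25.7812 + 25.3883 = 107.1430

107.1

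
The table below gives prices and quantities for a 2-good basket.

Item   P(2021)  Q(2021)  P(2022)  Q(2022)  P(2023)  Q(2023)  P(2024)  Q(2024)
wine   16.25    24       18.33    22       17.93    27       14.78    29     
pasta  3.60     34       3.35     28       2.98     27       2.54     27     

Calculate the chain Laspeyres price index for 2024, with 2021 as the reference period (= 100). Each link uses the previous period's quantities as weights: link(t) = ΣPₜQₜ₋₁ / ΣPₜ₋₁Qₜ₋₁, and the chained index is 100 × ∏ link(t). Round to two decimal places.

Link 2021→2022:
ΣP(2022)Q(2021) = 18.33×24 + 3.35×34 = 439.92 + 113.9 = 553.82
ΣP(2021)Q(2021) = 16.25×24 + 3.60×34 = 390 + 122.4 = 512.4
link = 553.82/512.4 = 1.080835
Link 2022→2023:
ΣP(2023)Q(2022) = 17.93×22 + 2.98×28 = 394.46 + 83.44 = 477.9
ΣP(2022)Q(2022) = 18.33×22 + 3.35×28 = 403.26 + 93.8 = 497.06
link = 477.9/497.06 = 0.961453
Link 2023→2024:
ΣP(2024)Q(2023) = 14.78×27 + 2.54×27 = 399.06 + 68.58 = 467.64
ΣP(2023)Q(2023) = 17.93×27 + 2.98×27 = 484.11 + 80.46 = 564.57
link = 467.64/564.57 = 0.828312
Chained index = 100 × 1.080835 × 0.961453 × 0.828312 = 86.0759

86.08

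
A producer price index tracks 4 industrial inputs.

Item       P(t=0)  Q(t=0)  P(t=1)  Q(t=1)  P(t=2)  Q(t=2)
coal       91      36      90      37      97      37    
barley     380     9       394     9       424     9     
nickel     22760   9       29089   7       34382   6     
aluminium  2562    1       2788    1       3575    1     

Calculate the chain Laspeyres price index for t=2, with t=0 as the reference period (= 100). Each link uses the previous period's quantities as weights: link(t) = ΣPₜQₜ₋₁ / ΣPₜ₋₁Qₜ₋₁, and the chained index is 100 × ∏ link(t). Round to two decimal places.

149.55

Link t=0→t=1:
ΣP(t=1)Q(t=0) = 90×36 + 394×9 + 29089×9 + 2788×1 = 3240 + 3546 + 261801 + 2788 = 271375
ΣP(t=0)Q(t=0) = 91×36 + 380×9 + 22760×9 + 2562×1 = 3276 + 3420 + 204840 + 2562 = 214098
link = 271375/214098 = 1.267527
Link t=1→t=2:
ΣP(t=2)Q(t=1) = 97×37 + 424×9 + 34382×7 + 3575×1 = 3589 + 3816 + 240674 + 3575 = 251654
ΣP(t=1)Q(t=1) = 90×37 + 394×9 + 29089×7 + 2788×1 = 3330 + 3546 + 203623 + 2788 = 213287
link = 251654/213287 = 1.179884
Chained index = 100 × 1.267527 × 1.179884 = 149.5535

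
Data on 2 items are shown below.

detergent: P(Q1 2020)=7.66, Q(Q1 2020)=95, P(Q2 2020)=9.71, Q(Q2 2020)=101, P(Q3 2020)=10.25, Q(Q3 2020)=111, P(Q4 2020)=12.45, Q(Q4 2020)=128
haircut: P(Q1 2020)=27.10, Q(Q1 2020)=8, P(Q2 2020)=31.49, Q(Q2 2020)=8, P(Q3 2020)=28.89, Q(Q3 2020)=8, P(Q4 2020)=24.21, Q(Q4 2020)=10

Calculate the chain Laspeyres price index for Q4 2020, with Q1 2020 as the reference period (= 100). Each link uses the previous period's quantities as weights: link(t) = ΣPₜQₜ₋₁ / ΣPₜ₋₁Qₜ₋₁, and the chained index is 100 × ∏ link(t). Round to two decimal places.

147.04

Link Q1 2020→Q2 2020:
ΣP(Q2 2020)Q(Q1 2020) = 9.71×95 + 31.49×8 = 922.45 + 251.92 = 1174.37
ΣP(Q1 2020)Q(Q1 2020) = 7.66×95 + 27.10×8 = 727.7 + 216.8 = 944.5
link = 1174.37/944.5 = 1.243377
Link Q2 2020→Q3 2020:
ΣP(Q3 2020)Q(Q2 2020) = 10.25×101 + 28.89×8 = 1035.25 + 231.12 = 1266.37
ΣP(Q2 2020)Q(Q2 2020) = 9.71×101 + 31.49×8 = 980.71 + 251.92 = 1232.63
link = 1266.37/1232.63 = 1.027372
Link Q3 2020→Q4 2020:
ΣP(Q4 2020)Q(Q3 2020) = 12.45×111 + 24.21×8 = 1381.95 + 193.68 = 1575.63
ΣP(Q3 2020)Q(Q3 2020) = 10.25×111 + 28.89×8 = 1137.75 + 231.12 = 1368.87
link = 1575.63/1368.87 = 1.151044
Chained index = 100 × 1.243377 × 1.027372 × 1.151044 = 147.0357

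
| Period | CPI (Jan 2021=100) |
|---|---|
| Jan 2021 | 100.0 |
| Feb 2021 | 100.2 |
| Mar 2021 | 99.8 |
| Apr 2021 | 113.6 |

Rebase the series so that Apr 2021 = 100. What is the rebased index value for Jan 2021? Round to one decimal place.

Rebased(Jan 2021) = 100.0 / 113.6 × 100 = 88.0282

88.0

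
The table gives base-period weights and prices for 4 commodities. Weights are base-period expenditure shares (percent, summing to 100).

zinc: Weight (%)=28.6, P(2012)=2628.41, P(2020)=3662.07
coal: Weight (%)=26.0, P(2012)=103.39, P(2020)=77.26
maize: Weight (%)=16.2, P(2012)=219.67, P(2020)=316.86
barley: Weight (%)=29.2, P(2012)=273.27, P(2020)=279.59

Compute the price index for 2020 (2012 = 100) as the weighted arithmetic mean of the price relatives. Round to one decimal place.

112.5

zinc: 28.6 × (3662.07/2628.41) = 28.6 × 1.393264 = 39.8474
coal: 26.0 × (77.26/103.39) = 26.0 × 0.747268 = 19.4290
maize: 16.2 × (316.86/219.67) = 16.2 × 1.442436 = 23.3675
barley: 29.2 × (279.59/273.27) = 29.2 × 1.023127 = 29.8753
Index = Σ wᵢ·(p₁ᵢ/p₀ᵢ) = 39.8474 + 19.4290 + 23.3675 + 29.8753 = 112.5191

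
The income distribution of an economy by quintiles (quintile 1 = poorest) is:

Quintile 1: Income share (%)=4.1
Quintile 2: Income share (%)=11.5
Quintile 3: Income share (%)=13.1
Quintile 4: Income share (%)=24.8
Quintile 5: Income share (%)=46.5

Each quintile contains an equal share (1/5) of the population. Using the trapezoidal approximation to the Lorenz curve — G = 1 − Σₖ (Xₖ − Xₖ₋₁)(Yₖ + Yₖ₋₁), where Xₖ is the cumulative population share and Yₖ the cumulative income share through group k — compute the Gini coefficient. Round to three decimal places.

Cumulative income shares Yₖ: 0.0410, 0.1560, 0.2870, 0.5350, 1.0000
Σ (Xₖ−Xₖ₋₁)(Yₖ+Yₖ₋₁) = (1/5)(0.0410+0.0000) + (1/5)(0.1560+0.0410) + (1/5)(0.2870+0.1560) + (1/5)(0.5350+0.2870) + (1/5)(1.0000+0.5350)
  = 0.0082 + 0.0394 + 0.0886 + 0.1644 + 0.3070 = 0.6076
G = 1 − 0.6076 = 0.3924

0.392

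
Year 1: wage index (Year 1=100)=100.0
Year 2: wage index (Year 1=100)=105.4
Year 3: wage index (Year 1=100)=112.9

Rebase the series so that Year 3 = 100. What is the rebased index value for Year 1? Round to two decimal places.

88.57

Rebased(Year 1) = 100.0 / 112.9 × 100 = 88.5740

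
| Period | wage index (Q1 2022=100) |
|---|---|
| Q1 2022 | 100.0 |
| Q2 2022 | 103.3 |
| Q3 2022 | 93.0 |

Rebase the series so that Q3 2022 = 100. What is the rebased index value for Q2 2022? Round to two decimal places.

111.08

Rebased(Q2 2022) = 103.3 / 93.0 × 100 = 111.0753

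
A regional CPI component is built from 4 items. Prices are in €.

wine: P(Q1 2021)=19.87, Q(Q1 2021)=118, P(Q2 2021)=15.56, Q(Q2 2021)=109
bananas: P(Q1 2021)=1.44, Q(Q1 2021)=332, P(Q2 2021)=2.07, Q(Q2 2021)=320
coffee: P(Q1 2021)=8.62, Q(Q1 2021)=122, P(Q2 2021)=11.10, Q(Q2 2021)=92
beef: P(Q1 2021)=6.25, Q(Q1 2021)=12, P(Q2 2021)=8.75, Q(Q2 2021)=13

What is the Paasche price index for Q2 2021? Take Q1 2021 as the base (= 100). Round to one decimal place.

Paasche price index uses current-period quantities as weights.
ΣP(Q2 2021)·Q(Q2 2021) = 15.56×109 + 2.07×320 + 11.10×92 + 8.75×13 = 1696.04 + 662.4 + 1021.2 + 113.75 = 3493.39
ΣP(Q1 2021)·Q(Q2 2021) = 19.87×109 + 1.44×320 + 8.62×92 + 6.25×13 = 2165.83 + 460.8 + 793.04 + 81.25 = 3500.92
Index = 3493.39 / 3500.92 × 100 = 99.7849

99.8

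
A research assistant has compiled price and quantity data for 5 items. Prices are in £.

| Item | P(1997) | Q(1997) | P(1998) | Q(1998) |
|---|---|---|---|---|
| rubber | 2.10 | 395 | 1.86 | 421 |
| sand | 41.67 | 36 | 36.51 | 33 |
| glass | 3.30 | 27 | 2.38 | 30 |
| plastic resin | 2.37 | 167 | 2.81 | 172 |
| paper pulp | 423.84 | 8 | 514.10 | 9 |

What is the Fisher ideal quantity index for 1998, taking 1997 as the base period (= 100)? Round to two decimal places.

106.56

Laspeyres component (base-period weights):
ΣP(1997)Q(1998) = 2.10×421 + 41.67×33 + 3.30×30 + 2.37×172 + 423.84×9 = 884.1 + 1375.11 + 99 + 407.64 + 3814.56 = 6580.41
ΣP(1997)Q(1997) = 2.10×395 + 41.67×36 + 3.30×27 + 2.37×167 + 423.84×8 = 829.5 + 1500.12 + 89.1 + 395.79 + 3390.72 = 6205.23
L = 6580.41 / 6205.23 × 100 = 106.0462
Paasche component (current-period weights):
ΣP(1998)Q(1998) = 1.86×421 + 36.51×33 + 2.38×30 + 2.81×172 + 514.10×9 = 783.06 + 1204.83 + 71.4 + 483.32 + 4626.9 = 7169.51
ΣP(1998)Q(1997) = 1.86×395 + 36.51×36 + 2.38×27 + 2.81×167 + 514.10×8 = 734.7 + 1314.36 + 64.26 + 469.27 + 4112.8 = 6695.39
P = 7169.51 / 6695.39 × 100 = 107.0813
Fisher = √(L × P) = √(106.0462 × 107.0813) = 106.5625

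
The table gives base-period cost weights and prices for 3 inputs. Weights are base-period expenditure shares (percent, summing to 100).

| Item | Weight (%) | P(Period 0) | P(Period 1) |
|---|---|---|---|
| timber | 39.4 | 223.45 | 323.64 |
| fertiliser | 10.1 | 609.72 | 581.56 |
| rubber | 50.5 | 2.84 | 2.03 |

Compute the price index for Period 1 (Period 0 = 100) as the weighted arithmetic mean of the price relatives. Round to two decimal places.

102.80

timber: 39.4 × (323.64/223.45) = 39.4 × 1.448378 = 57.0661
fertiliser: 10.1 × (581.56/609.72) = 10.1 × 0.953815 = 9.6335
rubber: 50.5 × (2.03/2.84) = 50.5 × 0.714789 = 36.0968
Index = Σ wᵢ·(p₁ᵢ/p₀ᵢ) = 57.0661 + 9.6335 + 36.0968 = 102.7964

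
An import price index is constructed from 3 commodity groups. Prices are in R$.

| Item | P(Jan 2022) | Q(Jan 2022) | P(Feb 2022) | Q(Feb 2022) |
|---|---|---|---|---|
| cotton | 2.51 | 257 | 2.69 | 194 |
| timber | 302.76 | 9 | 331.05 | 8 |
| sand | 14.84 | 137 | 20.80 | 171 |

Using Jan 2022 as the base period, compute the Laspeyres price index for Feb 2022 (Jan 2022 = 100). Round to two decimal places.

Laspeyres price index uses base-period quantities as weights.
ΣP(Feb 2022)·Q(Jan 2022) = 2.69×257 + 331.05×9 + 20.80×137 = 691.33 + 2979.45 + 2849.6 = 6520.38
ΣP(Jan 2022)·Q(Jan 2022) = 2.51×257 + 302.76×9 + 14.84×137 = 645.07 + 2724.84 + 2033.08 = 5402.99
Index = 6520.38 / 5402.99 × 100 = 120.6810

120.68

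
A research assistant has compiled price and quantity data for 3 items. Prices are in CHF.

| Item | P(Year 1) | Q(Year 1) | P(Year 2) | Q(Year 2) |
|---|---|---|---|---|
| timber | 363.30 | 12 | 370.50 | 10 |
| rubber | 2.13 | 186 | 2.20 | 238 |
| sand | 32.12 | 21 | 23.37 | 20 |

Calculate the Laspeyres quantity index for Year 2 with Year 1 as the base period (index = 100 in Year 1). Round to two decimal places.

88.07

Laspeyres quantity index uses base-period prices as weights.
ΣP(Year 1)·Q(Year 2) = 363.30×10 + 2.13×238 + 32.12×20 = 3633 + 506.94 + 642.4 = 4782.34
ΣP(Year 1)·Q(Year 1) = 363.30×12 + 2.13×186 + 32.12×21 = 4359.6 + 396.18 + 674.52 = 5430.3
Index = 4782.34 / 5430.3 × 100 = 88.0677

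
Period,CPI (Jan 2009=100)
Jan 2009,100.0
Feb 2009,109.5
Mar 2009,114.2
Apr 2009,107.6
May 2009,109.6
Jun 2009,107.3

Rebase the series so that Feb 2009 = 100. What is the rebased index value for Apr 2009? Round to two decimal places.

98.26

Rebased(Apr 2009) = 107.6 / 109.5 × 100 = 98.2648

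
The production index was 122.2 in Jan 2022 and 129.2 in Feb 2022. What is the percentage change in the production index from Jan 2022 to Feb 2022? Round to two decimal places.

5.73%

Change = (129.2 − 122.2) / 122.2 × 100
       = 7.0 / 122.2 × 100 = 5.7283%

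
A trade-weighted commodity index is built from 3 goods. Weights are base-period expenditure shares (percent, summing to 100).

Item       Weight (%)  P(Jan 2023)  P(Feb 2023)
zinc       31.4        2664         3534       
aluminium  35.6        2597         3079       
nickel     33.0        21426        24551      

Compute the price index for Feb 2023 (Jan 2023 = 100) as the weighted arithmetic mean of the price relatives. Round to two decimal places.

121.67

zinc: 31.4 × (3534/2664) = 31.4 × 1.326577 = 41.6545
aluminium: 35.6 × (3079/2597) = 35.6 × 1.185599 = 42.2073
nickel: 33.0 × (24551/21426) = 33.0 × 1.145851 = 37.8131
Index = Σ wᵢ·(p₁ᵢ/p₀ᵢ) = 41.6545 + 42.2073 + 37.8131 = 121.6749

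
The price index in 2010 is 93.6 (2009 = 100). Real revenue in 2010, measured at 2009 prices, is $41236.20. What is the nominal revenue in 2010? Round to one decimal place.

Nominal = Real × (Index/100) = 41236.20 × (93.6/100)
        = 41236.20 × 0.936 = 38597.0832

38597.1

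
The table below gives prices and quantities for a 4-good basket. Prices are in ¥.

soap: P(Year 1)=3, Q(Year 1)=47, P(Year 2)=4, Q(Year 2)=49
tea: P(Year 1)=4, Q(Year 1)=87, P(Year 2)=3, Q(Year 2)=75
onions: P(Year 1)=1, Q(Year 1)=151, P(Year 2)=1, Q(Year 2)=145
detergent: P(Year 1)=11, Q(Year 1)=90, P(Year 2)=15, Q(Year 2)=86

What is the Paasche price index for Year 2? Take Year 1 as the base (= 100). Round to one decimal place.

Paasche price index uses current-period quantities as weights.
ΣP(Year 2)·Q(Year 2) = 4×49 + 3×75 + 1×145 + 15×86 = 196 + 225 + 145 + 1290 = 1856
ΣP(Year 1)·Q(Year 2) = 3×49 + 4×75 + 1×145 + 11×86 = 147 + 300 + 145 + 946 = 1538
Index = 1856 / 1538 × 100 = 120.6762

120.7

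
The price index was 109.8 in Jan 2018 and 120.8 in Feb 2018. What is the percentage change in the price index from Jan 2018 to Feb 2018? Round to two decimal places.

Change = (120.8 − 109.8) / 109.8 × 100
       = 11.0 / 109.8 × 100 = 10.0182%

10.02%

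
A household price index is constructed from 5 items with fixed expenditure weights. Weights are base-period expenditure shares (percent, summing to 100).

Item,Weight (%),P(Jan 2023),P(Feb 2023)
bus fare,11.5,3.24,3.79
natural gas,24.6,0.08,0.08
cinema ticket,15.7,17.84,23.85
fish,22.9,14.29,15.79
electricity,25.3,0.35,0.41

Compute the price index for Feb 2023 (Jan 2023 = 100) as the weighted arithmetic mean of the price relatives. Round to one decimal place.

bus fare: 11.5 × (3.79/3.24) = 11.5 × 1.169753 = 13.4522
natural gas: 24.6 × (0.08/0.08) = 24.6 × 1.000000 = 24.6000
cinema ticket: 15.7 × (23.85/17.84) = 15.7 × 1.336883 = 20.9891
fish: 22.9 × (15.79/14.29) = 22.9 × 1.104969 = 25.3038
electricity: 25.3 × (0.41/0.35) = 25.3 × 1.171429 = 29.6371
Index = Σ wᵢ·(p₁ᵢ/p₀ᵢ) = 13.4522 + 24.6000 + 20.9891 + 25.3038 + 29.6371 = 113.9822

114.0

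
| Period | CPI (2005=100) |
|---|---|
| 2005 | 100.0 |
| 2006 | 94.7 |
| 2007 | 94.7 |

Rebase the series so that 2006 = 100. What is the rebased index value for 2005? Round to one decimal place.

105.6

Rebased(2005) = 100.0 / 94.7 × 100 = 105.5966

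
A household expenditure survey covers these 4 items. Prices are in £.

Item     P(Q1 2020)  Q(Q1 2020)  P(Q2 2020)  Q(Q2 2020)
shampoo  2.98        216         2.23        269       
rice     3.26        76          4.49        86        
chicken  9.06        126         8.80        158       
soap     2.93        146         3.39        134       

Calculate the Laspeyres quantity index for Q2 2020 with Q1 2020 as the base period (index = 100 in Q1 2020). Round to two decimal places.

118.10

Laspeyres quantity index uses base-period prices as weights.
ΣP(Q1 2020)·Q(Q2 2020) = 2.98×269 + 3.26×86 + 9.06×158 + 2.93×134 = 801.62 + 280.36 + 1431.48 + 392.62 = 2906.08
ΣP(Q1 2020)·Q(Q1 2020) = 2.98×216 + 3.26×76 + 9.06×126 + 2.93×146 = 643.68 + 247.76 + 1141.56 + 427.78 = 2460.78
Index = 2906.08 / 2460.78 × 100 = 118.0959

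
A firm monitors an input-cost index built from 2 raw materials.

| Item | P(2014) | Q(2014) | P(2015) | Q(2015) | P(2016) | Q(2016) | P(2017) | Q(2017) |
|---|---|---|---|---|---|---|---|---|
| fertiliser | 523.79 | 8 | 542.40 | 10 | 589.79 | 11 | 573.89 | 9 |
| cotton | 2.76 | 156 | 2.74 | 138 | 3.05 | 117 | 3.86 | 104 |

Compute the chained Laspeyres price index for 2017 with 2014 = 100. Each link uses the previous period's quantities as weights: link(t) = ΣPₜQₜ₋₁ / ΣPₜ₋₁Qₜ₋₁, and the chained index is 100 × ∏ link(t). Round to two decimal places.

Link 2014→2015:
ΣP(2015)Q(2014) = 542.40×8 + 2.74×156 = 4339.2 + 427.44 = 4766.64
ΣP(2014)Q(2014) = 523.79×8 + 2.76×156 = 4190.32 + 430.56 = 4620.88
link = 4766.64/4620.88 = 1.031544
Link 2015→2016:
ΣP(2016)Q(2015) = 589.79×10 + 3.05×138 = 5897.9 + 420.9 = 6318.8
ΣP(2015)Q(2015) = 542.40×10 + 2.74×138 = 5424 + 378.12 = 5802.12
link = 6318.8/5802.12 = 1.089050
Link 2016→2017:
ΣP(2017)Q(2016) = 573.89×11 + 3.86×117 = 6312.79 + 451.62 = 6764.41
ΣP(2016)Q(2016) = 589.79×11 + 3.05×117 = 6487.69 + 356.85 = 6844.54
link = 6764.41/6844.54 = 0.988293
Chained index = 100 × 1.031544 × 1.089050 × 0.988293 = 111.0251

111.03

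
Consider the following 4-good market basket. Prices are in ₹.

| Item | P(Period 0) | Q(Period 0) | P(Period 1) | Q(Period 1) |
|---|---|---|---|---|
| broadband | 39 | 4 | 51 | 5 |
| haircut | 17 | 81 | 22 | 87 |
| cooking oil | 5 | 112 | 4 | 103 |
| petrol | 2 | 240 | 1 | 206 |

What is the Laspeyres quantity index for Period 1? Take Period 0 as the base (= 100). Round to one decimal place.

Laspeyres quantity index uses base-period prices as weights.
ΣP(Period 0)·Q(Period 1) = 39×5 + 17×87 + 5×103 + 2×206 = 195 + 1479 + 515 + 412 = 2601
ΣP(Period 0)·Q(Period 0) = 39×4 + 17×81 + 5×112 + 2×240 = 156 + 1377 + 560 + 480 = 2573
Index = 2601 / 2573 × 100 = 101.0882

101.1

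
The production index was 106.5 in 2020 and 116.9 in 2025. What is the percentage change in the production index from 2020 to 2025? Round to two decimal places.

9.77%

Change = (116.9 − 106.5) / 106.5 × 100
       = 10.4 / 106.5 × 100 = 9.7653%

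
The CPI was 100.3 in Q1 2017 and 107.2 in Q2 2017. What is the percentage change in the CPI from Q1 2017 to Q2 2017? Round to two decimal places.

Change = (107.2 − 100.3) / 100.3 × 100
       = 6.9 / 100.3 × 100 = 6.8794%

6.88%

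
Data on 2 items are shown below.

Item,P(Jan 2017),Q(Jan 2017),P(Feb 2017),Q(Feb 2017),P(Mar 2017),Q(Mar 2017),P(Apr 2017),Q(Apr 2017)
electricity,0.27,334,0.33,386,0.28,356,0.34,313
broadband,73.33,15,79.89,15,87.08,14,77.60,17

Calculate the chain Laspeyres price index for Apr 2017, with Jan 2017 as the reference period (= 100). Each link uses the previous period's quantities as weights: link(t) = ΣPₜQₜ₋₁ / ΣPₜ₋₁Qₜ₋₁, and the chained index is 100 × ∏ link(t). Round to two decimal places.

107.39

Link Jan 2017→Feb 2017:
ΣP(Feb 2017)Q(Jan 2017) = 0.33×334 + 79.89×15 = 110.22 + 1198.35 = 1308.57
ΣP(Jan 2017)Q(Jan 2017) = 0.27×334 + 73.33×15 = 90.18 + 1099.95 = 1190.13
link = 1308.57/1190.13 = 1.099519
Link Feb 2017→Mar 2017:
ΣP(Mar 2017)Q(Feb 2017) = 0.28×386 + 87.08×15 = 108.08 + 1306.2 = 1414.28
ΣP(Feb 2017)Q(Feb 2017) = 0.33×386 + 79.89×15 = 127.38 + 1198.35 = 1325.73
link = 1414.28/1325.73 = 1.066793
Link Mar 2017→Apr 2017:
ΣP(Apr 2017)Q(Mar 2017) = 0.34×356 + 77.60×14 = 121.04 + 1086.4 = 1207.44
ΣP(Mar 2017)Q(Mar 2017) = 0.28×356 + 87.08×14 = 99.68 + 1219.12 = 1318.8
link = 1207.44/1318.8 = 0.915560
Chained index = 100 × 1.099519 × 1.066793 × 0.915560 = 107.3914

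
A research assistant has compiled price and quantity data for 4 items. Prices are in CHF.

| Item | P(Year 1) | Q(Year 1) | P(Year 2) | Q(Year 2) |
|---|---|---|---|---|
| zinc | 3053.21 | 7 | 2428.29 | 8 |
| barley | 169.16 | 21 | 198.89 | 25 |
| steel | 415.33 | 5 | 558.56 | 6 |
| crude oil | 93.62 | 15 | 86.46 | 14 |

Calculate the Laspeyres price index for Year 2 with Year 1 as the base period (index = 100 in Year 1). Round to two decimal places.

88.94

Laspeyres price index uses base-period quantities as weights.
ΣP(Year 2)·Q(Year 1) = 2428.29×7 + 198.89×21 + 558.56×5 + 86.46×15 = 16998.03 + 4176.69 + 2792.8 + 1296.9 = 25264.42
ΣP(Year 1)·Q(Year 1) = 3053.21×7 + 169.16×21 + 415.33×5 + 93.62×15 = 21372.47 + 3552.36 + 2076.65 + 1404.3 = 28405.78
Index = 25264.42 / 28405.78 × 100 = 88.9411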